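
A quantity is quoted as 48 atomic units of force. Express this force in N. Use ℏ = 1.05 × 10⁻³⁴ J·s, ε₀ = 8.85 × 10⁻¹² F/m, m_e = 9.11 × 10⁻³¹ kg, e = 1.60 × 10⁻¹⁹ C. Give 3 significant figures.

4.00 × 10⁻⁶ N

One atomic unit of force: F_au = E_h/a₀ = m_e²e⁶/((4πε₀)³ℏ⁴) = 8.33 × 10⁻⁸ N.
48 × 8.33 × 10⁻⁸ N = 4.00 × 10⁻⁶ N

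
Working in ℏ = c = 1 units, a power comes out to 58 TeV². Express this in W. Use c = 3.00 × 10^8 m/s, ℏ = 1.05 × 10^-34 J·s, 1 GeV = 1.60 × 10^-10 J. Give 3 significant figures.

Power is [E]/[T] = [E]²/ℏ.
1 GeV² → 1/ℏ × (1 GeV in J)² = 2.44 × 10^14 W.
Convert the energy scale: 58 TeV² = 5.80 × 10^7 GeV².
Result: 5.80 × 10^7 × 2.44 × 10^14 = 1.41 × 10^22 W.

1.41 × 10^22 W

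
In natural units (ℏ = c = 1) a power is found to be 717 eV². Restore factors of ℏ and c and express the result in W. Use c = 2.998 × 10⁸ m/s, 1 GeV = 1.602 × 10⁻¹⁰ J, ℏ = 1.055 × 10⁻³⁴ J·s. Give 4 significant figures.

Power is [E]/[T] = [E]²/ℏ.
1 GeV² → 1/ℏ × (1 GeV in J)² = 2.433 × 10¹⁴ W.
Convert the energy scale: 717 eV² = 7.17 × 10⁻¹⁶ GeV².
Result: 7.17 × 10⁻¹⁶ × 2.433 × 10¹⁴ = 0.1744 W.

0.1744 W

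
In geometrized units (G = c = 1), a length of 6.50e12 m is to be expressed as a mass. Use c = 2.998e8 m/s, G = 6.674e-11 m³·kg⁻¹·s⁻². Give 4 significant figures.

Length → mass via c²/G.
6.50e12 m × (c²/G) = 8.754e39 kg

8.754e39 kg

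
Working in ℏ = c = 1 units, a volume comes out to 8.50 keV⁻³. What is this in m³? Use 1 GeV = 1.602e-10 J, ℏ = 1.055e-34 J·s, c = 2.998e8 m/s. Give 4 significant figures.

Volume is [L]³ = [E]⁻³·(ℏc)³.
1 GeV⁻³ → (ℏc)³ × (1 GeV in J)⁻³ = 7.696e-48 m³.
Convert the energy scale: 8.50 keV⁻³ = 8.50e18 GeV⁻³.
Result: 8.50e18 × 7.696e-48 = 6.542e-29 m³.

6.542e-29 m³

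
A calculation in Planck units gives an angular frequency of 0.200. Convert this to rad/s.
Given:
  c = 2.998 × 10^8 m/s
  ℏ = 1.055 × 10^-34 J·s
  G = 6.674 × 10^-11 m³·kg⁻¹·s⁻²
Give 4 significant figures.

3.709 × 10^42 rad/s

One Planck angular frequency: ω_P = √(c⁵/(ℏG)) = 1.855 × 10^43 rad/s.
0.200 × 1.855 × 10^43 rad/s = 3.709 × 10^42 rad/s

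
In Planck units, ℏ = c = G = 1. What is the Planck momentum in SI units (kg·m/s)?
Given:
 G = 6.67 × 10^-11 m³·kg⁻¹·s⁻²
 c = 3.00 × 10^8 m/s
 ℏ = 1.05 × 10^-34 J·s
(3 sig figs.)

From ℏ = c = G = 1 the momentum scale is p_P = √(ℏc³/G).
  = √(42.5)
  = 6.52 kg·m/s

6.52 kg·m/s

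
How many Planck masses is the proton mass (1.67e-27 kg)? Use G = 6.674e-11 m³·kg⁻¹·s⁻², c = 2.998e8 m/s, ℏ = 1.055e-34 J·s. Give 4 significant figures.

Planck mass: m_P = √(ℏc/G) = 2.177e-8 kg.
1.67e-27 / 2.177e-8 = 7.671e-20

7.671e-20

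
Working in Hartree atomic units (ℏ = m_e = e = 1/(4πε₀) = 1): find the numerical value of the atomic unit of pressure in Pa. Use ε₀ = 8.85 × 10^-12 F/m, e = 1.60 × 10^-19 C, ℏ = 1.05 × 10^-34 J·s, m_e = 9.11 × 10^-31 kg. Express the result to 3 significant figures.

The unique combination of the constants set to 1 with dimensions of pressure is P_au = E_h/a₀³ = m_e⁴e¹⁰/((4πε₀)⁵ℏ⁸).
E_h = 4.38 × 10^-18 J
a₀ = 5.26 × 10^-11 m
E_h/a₀³ = 3.01 × 10^13 Pa

3.01 × 10^13 Pa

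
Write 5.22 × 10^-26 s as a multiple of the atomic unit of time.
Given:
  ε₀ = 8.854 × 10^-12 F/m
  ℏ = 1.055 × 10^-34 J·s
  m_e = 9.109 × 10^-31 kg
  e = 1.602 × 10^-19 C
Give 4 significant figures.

2.154 × 10^-9

atomic unit of time: τ_au = (4πε₀)²ℏ³/(m_e e⁴) = 2.423 × 10^-17 s.
5.22 × 10^-26 / 2.423 × 10^-17 = 2.154 × 10^-9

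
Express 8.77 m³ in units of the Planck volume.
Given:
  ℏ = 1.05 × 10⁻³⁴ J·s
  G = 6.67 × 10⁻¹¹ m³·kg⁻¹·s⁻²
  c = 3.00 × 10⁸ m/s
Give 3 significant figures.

Planck volume: V_P = (ℏG/c³)^(3/2) = 4.18 × 10⁻¹⁰⁵ m³.
8.77 / 4.18 × 10⁻¹⁰⁵ = 2.10 × 10¹⁰⁵

2.10 × 10¹⁰⁵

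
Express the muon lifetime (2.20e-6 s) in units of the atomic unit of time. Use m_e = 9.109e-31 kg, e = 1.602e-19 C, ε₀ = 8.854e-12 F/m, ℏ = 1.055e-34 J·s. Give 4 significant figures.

9.080e10

atomic unit of time: τ_au = (4πε₀)²ℏ³/(m_e e⁴) = 2.423e-17 s.
2.20e-6 / 2.423e-17 = 9.080e10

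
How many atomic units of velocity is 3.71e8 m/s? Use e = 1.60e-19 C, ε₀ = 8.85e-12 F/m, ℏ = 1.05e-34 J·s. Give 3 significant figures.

atomic unit of velocity: v_au = e²/(4πε₀ℏ) = 2.19e6 m/s.
3.71e8 / 2.19e6 = 169

169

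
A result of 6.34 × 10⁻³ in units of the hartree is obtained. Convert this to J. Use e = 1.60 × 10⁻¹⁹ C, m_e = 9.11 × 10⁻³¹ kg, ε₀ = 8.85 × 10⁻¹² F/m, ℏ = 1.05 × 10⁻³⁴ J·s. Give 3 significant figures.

One hartree: E_h = m_e e⁴/(4πε₀ℏ)² = 4.38 × 10⁻¹⁸ J.
6.34 × 10⁻³ × 4.38 × 10⁻¹⁸ J = 2.78 × 10⁻²⁰ J

2.78 × 10⁻²⁰ J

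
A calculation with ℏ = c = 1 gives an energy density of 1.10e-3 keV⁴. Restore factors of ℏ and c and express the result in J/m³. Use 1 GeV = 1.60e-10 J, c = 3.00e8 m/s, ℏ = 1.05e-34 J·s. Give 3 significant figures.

2.31e10 J/m³

[E]/[L]³ = [E]⁴/(ℏc)³; restore (ℏc)⁻³.
1 GeV⁴ → 1/(ℏc)³ × (1 GeV in J)⁴ = 2.10e37 J/m³.
Convert the energy scale: 1.10e-3 keV⁴ = 1.10e-27 GeV⁴.
Result: 1.10e-27 × 2.10e37 = 2.31e10 J/m³.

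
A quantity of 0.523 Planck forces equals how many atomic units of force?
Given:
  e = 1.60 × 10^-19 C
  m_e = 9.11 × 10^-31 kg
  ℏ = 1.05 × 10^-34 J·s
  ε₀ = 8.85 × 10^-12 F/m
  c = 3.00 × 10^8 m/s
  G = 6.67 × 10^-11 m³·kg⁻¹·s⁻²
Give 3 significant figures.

7.63 × 10^50

Planck force: F_P = c⁴/G = 1.21 × 10^44 N
atomic unit of force: F_au = E_h/a₀ = m_e²e⁶/((4πε₀)³ℏ⁴) = 8.33 × 10^-8 N
0.523 × 1.21 × 10^44 / 8.33 × 10^-8 = 7.63 × 10^50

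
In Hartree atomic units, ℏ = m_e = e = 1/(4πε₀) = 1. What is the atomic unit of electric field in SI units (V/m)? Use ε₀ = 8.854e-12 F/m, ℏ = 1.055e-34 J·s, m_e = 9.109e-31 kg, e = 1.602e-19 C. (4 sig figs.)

The unique combination of the constants set to 1 with dimensions of electric field is E_au = E_h/(e a₀) = m_e²e⁵/((4πε₀)³ℏ⁴).
E_h = 4.354e-18 J
a₀ = 5.297e-11 m
E_h/(e·a₀) = 5.131e11 V/m

5.131e11 V/m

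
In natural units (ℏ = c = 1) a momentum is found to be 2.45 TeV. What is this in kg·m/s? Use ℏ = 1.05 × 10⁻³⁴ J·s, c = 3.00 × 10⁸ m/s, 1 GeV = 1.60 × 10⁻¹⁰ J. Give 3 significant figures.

1.31 × 10⁻¹⁵ kg·m/s

Momentum is [E]/c; divide by c.
1 GeV → 1/c × (1 GeV in J) = 5.33 × 10⁻¹⁹ kg·m/s.
Convert the energy scale: 2.45 TeV = 2.45 × 10³ GeV.
Result: 2.45 × 10³ × 5.33 × 10⁻¹⁹ = 1.31 × 10⁻¹⁵ kg·m/s.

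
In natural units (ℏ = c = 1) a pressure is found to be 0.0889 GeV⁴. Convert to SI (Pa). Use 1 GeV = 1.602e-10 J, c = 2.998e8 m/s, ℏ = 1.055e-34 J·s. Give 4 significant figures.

Pressure is [E]/[L]³ = [E]⁴/(ℏc)³.
1 GeV⁴ → 1/(ℏc)³ × (1 GeV in J)⁴ = 2.082e37 Pa.
Result: 0.0889 × 2.082e37 = 1.851e36 Pa.

1.851e36 Pa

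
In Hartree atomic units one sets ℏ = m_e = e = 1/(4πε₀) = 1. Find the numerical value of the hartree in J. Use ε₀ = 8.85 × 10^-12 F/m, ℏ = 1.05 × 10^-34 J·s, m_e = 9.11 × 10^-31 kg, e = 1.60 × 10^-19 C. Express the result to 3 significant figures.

E_h = m_e e⁴/(4πε₀ℏ)²
  = 5.97 × 10^-106 / 1.36 × 10^-88
  = 4.38 × 10^-18 J

4.38 × 10^-18 J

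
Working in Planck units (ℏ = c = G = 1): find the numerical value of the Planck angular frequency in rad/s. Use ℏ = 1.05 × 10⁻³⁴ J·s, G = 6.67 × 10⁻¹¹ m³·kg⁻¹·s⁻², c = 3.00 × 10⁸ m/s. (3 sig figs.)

1.86 × 10⁴³ rad/s

From ℏ = c = G = 1 the angular frequency scale is ω_P = √(c⁵/(ℏG)).
  = √(3.47 × 10⁸⁶)
  = 1.86 × 10⁴³ rad/s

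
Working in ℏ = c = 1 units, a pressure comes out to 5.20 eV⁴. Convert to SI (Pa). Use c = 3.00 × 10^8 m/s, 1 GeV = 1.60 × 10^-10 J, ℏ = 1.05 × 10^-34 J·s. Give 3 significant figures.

Pressure is [E]/[L]³ = [E]⁴/(ℏc)³.
1 GeV⁴ → 1/(ℏc)³ × (1 GeV in J)⁴ = 2.10 × 10^37 Pa.
Convert the energy scale: 5.20 eV⁴ = 5.20 × 10^-36 GeV⁴.
Result: 5.20 × 10^-36 × 2.10 × 10^37 = 109 Pa.

109 Pa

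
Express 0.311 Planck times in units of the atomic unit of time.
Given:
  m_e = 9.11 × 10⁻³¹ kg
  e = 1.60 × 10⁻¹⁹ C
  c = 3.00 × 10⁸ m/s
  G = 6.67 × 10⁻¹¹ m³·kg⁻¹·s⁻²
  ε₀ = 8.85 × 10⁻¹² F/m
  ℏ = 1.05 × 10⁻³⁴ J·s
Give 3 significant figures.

6.96 × 10⁻²⁸

Planck time: t_P = √(ℏG/c⁵) = 5.37 × 10⁻⁴⁴ s
atomic unit of time: τ_au = (4πε₀)²ℏ³/(m_e e⁴) = 2.40 × 10⁻¹⁷ s
0.311 × 5.37 × 10⁻⁴⁴ / 2.40 × 10⁻¹⁷ = 6.96 × 10⁻²⁸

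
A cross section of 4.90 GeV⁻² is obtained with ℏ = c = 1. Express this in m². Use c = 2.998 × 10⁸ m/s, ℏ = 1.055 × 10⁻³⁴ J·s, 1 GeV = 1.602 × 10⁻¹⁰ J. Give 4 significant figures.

Area is [L]² = [E]⁻²·(ℏc)²; restore (ℏc)².
1 GeV⁻² → (ℏc)² × (1 GeV in J)⁻² = 3.898 × 10⁻³² m².
Result: 4.90 × 3.898 × 10⁻³² = 1.910 × 10⁻³¹ m².

1.910 × 10⁻³¹ m²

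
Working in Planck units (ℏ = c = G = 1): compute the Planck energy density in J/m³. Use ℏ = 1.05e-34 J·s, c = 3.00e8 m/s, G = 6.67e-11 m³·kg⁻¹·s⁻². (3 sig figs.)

From ℏ = c = G = 1 the energy density scale is u_P = c⁷/(ℏG²).
  = 2.19e59 / 4.67e-55
  = 4.68e113 J/m³

4.68e113 J/m³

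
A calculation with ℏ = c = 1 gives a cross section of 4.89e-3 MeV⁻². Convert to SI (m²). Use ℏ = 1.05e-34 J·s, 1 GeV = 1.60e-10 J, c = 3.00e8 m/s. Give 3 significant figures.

1.90e-28 m²

Area is [L]² = [E]⁻²·(ℏc)²; restore (ℏc)².
1 GeV⁻² → (ℏc)² × (1 GeV in J)⁻² = 3.88e-32 m².
Convert the energy scale: 4.89e-3 MeV⁻² = 4.89e3 GeV⁻².
Result: 4.89e3 × 3.88e-32 = 1.90e-28 m².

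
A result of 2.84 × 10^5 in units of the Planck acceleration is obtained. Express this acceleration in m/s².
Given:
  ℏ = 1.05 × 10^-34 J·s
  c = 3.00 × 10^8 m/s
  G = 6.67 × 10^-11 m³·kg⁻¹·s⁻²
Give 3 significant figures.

One Planck acceleration: a_P = √(c⁷/(ℏG)) = 5.59 × 10^51 m/s².
2.84 × 10^5 × 5.59 × 10^51 m/s² = 1.59 × 10^57 m/s²

1.59 × 10^57 m/s²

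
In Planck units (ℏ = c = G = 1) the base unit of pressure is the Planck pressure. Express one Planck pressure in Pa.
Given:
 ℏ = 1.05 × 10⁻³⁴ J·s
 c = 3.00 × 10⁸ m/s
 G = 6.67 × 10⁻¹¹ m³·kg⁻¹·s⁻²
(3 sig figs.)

4.68 × 10¹¹³ Pa

p_P = c⁷/(ℏG²)
  = 2.19 × 10⁵⁹ / 4.67 × 10⁻⁵⁵
  = 4.68 × 10¹¹³ Pa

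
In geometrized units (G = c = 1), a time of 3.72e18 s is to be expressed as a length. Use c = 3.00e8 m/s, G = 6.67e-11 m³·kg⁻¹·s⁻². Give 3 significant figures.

1.12e27 m

Time → length via c.
3.72e18 s × (c) = 1.12e27 m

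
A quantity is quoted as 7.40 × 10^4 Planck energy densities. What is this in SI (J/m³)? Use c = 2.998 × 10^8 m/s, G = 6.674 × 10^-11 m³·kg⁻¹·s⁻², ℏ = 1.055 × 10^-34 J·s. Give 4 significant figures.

One Planck energy density: u_P = c⁷/(ℏG²) = 4.632 × 10^113 J/m³.
7.40 × 10^4 × 4.632 × 10^113 J/m³ = 3.428 × 10^118 J/m³

3.428 × 10^118 J/m³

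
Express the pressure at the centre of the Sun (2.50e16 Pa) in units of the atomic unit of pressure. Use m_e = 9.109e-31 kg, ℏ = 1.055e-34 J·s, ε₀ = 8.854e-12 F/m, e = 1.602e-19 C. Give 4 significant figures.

atomic unit of pressure: P_au = E_h/a₀³ = m_e⁴e¹⁰/((4πε₀)⁵ℏ⁸) = 2.929e13 Pa.
2.50e16 / 2.929e13 = 853.5

853.5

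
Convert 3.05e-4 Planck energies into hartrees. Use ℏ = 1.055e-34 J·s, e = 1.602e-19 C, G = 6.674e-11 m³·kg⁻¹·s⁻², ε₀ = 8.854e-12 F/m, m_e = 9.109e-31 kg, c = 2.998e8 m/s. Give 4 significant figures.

1.371e23

Planck energy: E_P = √(ℏc⁵/G) = 1.957e9 J
hartree: E_h = m_e e⁴/(4πε₀ℏ)² = 4.354e-18 J
3.05e-4 × 1.957e9 / 4.354e-18 = 1.371e23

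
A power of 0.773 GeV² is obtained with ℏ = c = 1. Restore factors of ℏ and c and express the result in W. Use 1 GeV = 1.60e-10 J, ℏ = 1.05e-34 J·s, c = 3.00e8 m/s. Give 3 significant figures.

1.88e14 W

Power is [E]/[T] = [E]²/ℏ.
1 GeV² → 1/ℏ × (1 GeV in J)² = 2.44e14 W.
Result: 0.773 × 2.44e14 = 1.88e14 W.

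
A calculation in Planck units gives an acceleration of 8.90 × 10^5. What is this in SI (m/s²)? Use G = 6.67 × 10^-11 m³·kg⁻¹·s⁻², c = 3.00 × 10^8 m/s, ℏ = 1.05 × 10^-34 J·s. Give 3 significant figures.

4.97 × 10^57 m/s²

One Planck acceleration: a_P = √(c⁷/(ℏG)) = 5.59 × 10^51 m/s².
8.90 × 10^5 × 5.59 × 10^51 m/s² = 4.97 × 10^57 m/s²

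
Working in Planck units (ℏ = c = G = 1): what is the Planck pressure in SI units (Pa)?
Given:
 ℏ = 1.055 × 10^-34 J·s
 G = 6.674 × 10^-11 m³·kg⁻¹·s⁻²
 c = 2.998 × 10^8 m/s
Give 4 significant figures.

4.632 × 10^113 Pa

The unique combination of the constants set to 1 with dimensions of pressure is p_P = c⁷/(ℏG²).
  = 2.177 × 10^59 / 4.699 × 10^-55
  = 4.632 × 10^113 Pa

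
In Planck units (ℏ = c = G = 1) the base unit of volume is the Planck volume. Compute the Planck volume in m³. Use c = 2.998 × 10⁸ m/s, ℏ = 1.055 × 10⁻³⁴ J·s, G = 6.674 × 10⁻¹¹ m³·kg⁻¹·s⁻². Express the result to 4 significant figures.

4.224 × 10⁻¹⁰⁵ m³

V_P = (ℏG/c³)^(3/2)
  = √(1.784 × 10⁻²⁰⁹)
  = 4.224 × 10⁻¹⁰⁵ m³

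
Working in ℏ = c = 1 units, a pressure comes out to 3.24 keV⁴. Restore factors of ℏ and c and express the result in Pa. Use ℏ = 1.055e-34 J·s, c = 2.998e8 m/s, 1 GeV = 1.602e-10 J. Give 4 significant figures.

6.744e13 Pa

Pressure is [E]/[L]³ = [E]⁴/(ℏc)³.
1 GeV⁴ → 1/(ℏc)³ × (1 GeV in J)⁴ = 2.082e37 Pa.
Convert the energy scale: 3.24 keV⁴ = 3.24e-24 GeV⁴.
Result: 3.24e-24 × 2.082e37 = 6.744e13 Pa.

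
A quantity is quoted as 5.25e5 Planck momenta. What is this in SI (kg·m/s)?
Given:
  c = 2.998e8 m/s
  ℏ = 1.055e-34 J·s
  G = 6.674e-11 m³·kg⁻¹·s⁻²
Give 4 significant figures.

One Planck momentum: p_P = √(ℏc³/G) = 6.527 kg·m/s.
5.25e5 × 6.527 kg·m/s = 3.426e6 kg·m/s

3.426e6 kg·m/s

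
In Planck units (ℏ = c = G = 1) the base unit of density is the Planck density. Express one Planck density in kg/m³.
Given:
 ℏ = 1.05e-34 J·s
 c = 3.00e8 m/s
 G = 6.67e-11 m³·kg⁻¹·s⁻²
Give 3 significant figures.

5.20e96 kg/m³

ρ_P = c⁵/(ℏG²)
  = 2.43e42 / 4.67e-55
  = 5.20e96 kg/m³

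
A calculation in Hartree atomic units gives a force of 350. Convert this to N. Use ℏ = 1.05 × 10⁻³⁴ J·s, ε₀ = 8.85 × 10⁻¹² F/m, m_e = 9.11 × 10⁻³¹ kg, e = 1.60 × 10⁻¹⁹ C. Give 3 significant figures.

2.91 × 10⁻⁵ N

One atomic unit of force: F_au = E_h/a₀ = m_e²e⁶/((4πε₀)³ℏ⁴) = 8.33 × 10⁻⁸ N.
350 × 8.33 × 10⁻⁸ N = 2.91 × 10⁻⁵ N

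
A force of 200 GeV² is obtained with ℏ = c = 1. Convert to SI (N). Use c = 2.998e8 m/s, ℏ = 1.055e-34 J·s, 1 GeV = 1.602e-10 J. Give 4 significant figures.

1.623e8 N

Force is [E]/[L] = [E]²/(ℏc); restore (ℏc)⁻¹.
1 GeV² → 1/(ℏc) × (1 GeV in J)² = 8.114e5 N.
Result: 200 × 8.114e5 = 1.623e8 N.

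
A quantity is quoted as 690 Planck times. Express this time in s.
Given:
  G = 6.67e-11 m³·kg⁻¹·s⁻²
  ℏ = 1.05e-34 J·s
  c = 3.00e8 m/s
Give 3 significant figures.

3.70e-41 s

One Planck time: t_P = √(ℏG/c⁵) = 5.37e-44 s.
690 × 5.37e-44 s = 3.70e-41 s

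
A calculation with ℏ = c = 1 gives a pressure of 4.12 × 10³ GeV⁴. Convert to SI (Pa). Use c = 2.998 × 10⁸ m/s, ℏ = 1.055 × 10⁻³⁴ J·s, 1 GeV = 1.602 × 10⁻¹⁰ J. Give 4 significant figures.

Pressure is [E]/[L]³ = [E]⁴/(ℏc)³.
1 GeV⁴ → 1/(ℏc)³ × (1 GeV in J)⁴ = 2.082 × 10³⁷ Pa.
Result: 4.12 × 10³ × 2.082 × 10³⁷ = 8.576 × 10⁴⁰ Pa.

8.576 × 10⁴⁰ Pa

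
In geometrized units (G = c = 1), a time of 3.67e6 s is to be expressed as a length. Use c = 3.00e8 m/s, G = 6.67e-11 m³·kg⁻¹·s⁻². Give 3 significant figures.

1.10e15 m

Time → length via c.
3.67e6 s × (c) = 1.10e15 m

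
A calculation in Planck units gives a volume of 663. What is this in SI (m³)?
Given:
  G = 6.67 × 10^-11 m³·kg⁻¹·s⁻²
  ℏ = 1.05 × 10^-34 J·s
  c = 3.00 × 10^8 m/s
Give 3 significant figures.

2.77 × 10^-102 m³

One Planck volume: V_P = (ℏG/c³)^(3/2) = 4.18 × 10^-105 m³.
663 × 4.18 × 10^-105 m³ = 2.77 × 10^-102 m³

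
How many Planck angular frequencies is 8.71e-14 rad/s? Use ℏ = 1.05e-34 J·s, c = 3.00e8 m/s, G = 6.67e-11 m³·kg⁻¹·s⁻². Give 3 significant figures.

Planck angular frequency: ω_P = √(c⁵/(ℏG)) = 1.86e43 rad/s.
8.71e-14 / 1.86e43 = 4.68e-57

4.68e-57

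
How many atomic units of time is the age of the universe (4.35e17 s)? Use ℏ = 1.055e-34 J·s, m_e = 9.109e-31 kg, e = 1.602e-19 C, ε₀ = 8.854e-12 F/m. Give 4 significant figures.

1.795e34

atomic unit of time: τ_au = (4πε₀)²ℏ³/(m_e e⁴) = 2.423e-17 s.
4.35e17 / 2.423e-17 = 1.795e34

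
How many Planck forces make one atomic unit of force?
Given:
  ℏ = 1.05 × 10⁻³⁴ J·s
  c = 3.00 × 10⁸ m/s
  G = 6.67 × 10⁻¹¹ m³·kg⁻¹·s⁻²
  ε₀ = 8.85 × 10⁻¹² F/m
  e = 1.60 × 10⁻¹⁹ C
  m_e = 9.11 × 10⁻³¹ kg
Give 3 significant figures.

atomic unit of force: F_au = E_h/a₀ = m_e²e⁶/((4πε₀)³ℏ⁴) = 8.33 × 10⁻⁸ N
Planck force: F_P = c⁴/G = 1.21 × 10⁴⁴ N
ratio = 8.33 × 10⁻⁸ / 1.21 × 10⁴⁴ = 6.86 × 10⁻⁵²

6.86 × 10⁻⁵²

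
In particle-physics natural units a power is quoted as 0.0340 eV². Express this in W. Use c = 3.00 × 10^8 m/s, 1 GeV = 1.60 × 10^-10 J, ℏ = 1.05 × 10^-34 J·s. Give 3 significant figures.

Power is [E]/[T] = [E]²/ℏ.
1 GeV² → 1/ℏ × (1 GeV in J)² = 2.44 × 10^14 W.
Convert the energy scale: 0.0340 eV² = 3.40 × 10^-20 GeV².
Result: 3.40 × 10^-20 × 2.44 × 10^14 = 8.29 × 10^-6 W.

8.29 × 10^-6 W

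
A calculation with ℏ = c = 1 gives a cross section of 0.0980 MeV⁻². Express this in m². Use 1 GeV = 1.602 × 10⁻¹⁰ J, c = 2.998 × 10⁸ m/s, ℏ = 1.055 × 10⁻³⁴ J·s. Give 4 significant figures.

3.820 × 10⁻²⁷ m²

Area is [L]² = [E]⁻²·(ℏc)²; restore (ℏc)².
1 GeV⁻² → (ℏc)² × (1 GeV in J)⁻² = 3.898 × 10⁻³² m².
Convert the energy scale: 0.0980 MeV⁻² = 9.80 × 10⁴ GeV⁻².
Result: 9.80 × 10⁴ × 3.898 × 10⁻³² = 3.820 × 10⁻²⁷ m².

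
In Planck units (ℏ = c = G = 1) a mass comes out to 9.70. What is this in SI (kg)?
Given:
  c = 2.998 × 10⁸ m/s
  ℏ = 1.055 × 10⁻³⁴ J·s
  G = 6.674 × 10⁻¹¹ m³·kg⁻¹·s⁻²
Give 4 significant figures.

2.112 × 10⁻⁷ kg

One Planck mass: m_P = √(ℏc/G) = 2.177 × 10⁻⁸ kg.
9.70 × 2.177 × 10⁻⁸ kg = 2.112 × 10⁻⁷ kg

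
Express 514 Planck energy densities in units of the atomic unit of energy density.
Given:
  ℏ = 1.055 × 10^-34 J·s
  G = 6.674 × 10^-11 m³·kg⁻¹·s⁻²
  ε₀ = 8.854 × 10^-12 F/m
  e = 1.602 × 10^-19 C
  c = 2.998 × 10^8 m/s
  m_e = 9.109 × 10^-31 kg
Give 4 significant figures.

Planck energy density: u_P = c⁷/(ℏG²) = 4.632 × 10^113 J/m³
atomic unit of energy density: u_au = E_h/a₀³ = m_e⁴e¹⁰/((4πε₀)⁵ℏ⁸) = 2.929 × 10^13 J/m³
514 × 4.632 × 10^113 / 2.929 × 10^13 = 8.129 × 10^102

8.129 × 10^102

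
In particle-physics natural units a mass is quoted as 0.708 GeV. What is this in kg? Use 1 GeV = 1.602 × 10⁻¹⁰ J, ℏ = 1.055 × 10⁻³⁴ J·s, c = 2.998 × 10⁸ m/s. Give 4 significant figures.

1.262 × 10⁻²⁷ kg

Mass is [E]/c²; divide by c².
1 GeV → 1/c² × (1 GeV in J) = 1.782 × 10⁻²⁷ kg.
Result: 0.708 × 1.782 × 10⁻²⁷ = 1.262 × 10⁻²⁷ kg.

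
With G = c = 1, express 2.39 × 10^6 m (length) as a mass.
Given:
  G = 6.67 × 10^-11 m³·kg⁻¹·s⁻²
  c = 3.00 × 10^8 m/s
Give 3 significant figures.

3.22 × 10^33 kg

Length → mass via c²/G.
2.39 × 10^6 m × (c²/G) = 3.22 × 10^33 kg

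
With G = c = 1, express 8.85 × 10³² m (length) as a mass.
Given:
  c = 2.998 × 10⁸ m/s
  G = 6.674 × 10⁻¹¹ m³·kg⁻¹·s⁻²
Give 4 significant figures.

Length → mass via c²/G.
8.85 × 10³² m × (c²/G) = 1.192 × 10⁶⁰ kg

1.192 × 10⁶⁰ kg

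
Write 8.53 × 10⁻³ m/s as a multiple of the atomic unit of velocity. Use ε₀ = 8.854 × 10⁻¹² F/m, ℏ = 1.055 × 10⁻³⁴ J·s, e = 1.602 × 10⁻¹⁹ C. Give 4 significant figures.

atomic unit of velocity: v_au = e²/(4πε₀ℏ) = 2.186 × 10⁶ m/s.
8.53 × 10⁻³ / 2.186 × 10⁶ = 3.901 × 10⁻⁹

3.901 × 10⁻⁹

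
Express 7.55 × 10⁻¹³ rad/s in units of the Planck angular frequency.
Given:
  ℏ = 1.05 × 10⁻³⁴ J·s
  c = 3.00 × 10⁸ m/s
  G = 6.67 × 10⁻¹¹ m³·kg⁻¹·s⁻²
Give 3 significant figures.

4.05 × 10⁻⁵⁶

Planck angular frequency: ω_P = √(c⁵/(ℏG)) = 1.86 × 10⁴³ rad/s.
7.55 × 10⁻¹³ / 1.86 × 10⁴³ = 4.05 × 10⁻⁵⁶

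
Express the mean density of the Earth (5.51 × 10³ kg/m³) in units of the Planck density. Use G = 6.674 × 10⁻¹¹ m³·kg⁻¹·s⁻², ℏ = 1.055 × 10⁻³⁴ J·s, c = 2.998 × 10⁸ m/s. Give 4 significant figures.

Planck density: ρ_P = c⁵/(ℏG²) = 5.154 × 10⁹⁶ kg/m³.
5.51 × 10³ / 5.154 × 10⁹⁶ = 1.069 × 10⁻⁹³

1.069 × 10⁻⁹³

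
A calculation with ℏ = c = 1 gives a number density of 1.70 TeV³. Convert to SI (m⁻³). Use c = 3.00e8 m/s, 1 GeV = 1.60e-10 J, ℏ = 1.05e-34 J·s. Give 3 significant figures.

Number density is [L]⁻³ = [E]³/(ℏc)³.
1 GeV³ → 1/(ℏc)³ × (1 GeV in J)³ = 1.31e47 m⁻³.
Convert the energy scale: 1.70 TeV³ = 1.70e9 GeV³.
Result: 1.70e9 × 1.31e47 = 2.23e56 m⁻³.

2.23e56 m⁻³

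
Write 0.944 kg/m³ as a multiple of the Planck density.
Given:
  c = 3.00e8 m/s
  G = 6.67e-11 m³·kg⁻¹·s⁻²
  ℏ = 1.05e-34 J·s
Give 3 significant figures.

Planck density: ρ_P = c⁵/(ℏG²) = 5.20e96 kg/m³.
0.944 / 5.20e96 = 1.81e-97

1.81e-97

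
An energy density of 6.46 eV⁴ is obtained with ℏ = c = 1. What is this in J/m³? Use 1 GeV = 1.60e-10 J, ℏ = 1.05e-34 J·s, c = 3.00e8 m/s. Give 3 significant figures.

135 J/m³

[E]/[L]³ = [E]⁴/(ℏc)³; restore (ℏc)⁻³.
1 GeV⁴ → 1/(ℏc)³ × (1 GeV in J)⁴ = 2.10e37 J/m³.
Convert the energy scale: 6.46 eV⁴ = 6.46e-36 GeV⁴.
Result: 6.46e-36 × 2.10e37 = 135 J/m³.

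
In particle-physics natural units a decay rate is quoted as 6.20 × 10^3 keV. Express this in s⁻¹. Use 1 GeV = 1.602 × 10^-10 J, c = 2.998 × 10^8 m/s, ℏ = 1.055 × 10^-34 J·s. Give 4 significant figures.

A rate is [E]/ℏ; divide by ℏ.
1 GeV → 1/ℏ × (1 GeV in J) = 1.518 × 10^24 s⁻¹.
Convert the energy scale: 6.20 × 10^3 keV = 6.20 × 10^-3 GeV.
Result: 6.20 × 10^-3 × 1.518 × 10^24 = 9.415 × 10^21 s⁻¹.

9.415 × 10^21 s⁻¹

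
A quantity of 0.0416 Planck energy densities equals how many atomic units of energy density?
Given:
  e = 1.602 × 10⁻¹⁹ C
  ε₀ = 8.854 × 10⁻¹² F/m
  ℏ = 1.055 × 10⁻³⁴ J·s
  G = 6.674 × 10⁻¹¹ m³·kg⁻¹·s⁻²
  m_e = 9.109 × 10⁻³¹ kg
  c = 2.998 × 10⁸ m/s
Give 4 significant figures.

6.579 × 10⁹⁸

Planck energy density: u_P = c⁷/(ℏG²) = 4.632 × 10¹¹³ J/m³
atomic unit of energy density: u_au = E_h/a₀³ = m_e⁴e¹⁰/((4πε₀)⁵ℏ⁸) = 2.929 × 10¹³ J/m³
0.0416 × 4.632 × 10¹¹³ / 2.929 × 10¹³ = 6.579 × 10⁹⁸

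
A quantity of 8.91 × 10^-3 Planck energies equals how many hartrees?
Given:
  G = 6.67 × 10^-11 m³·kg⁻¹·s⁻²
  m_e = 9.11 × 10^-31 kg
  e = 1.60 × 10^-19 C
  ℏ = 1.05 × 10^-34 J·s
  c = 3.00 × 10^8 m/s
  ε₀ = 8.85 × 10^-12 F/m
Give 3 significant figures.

Planck energy: E_P = √(ℏc⁵/G) = 1.96 × 10^9 J
hartree: E_h = m_e e⁴/(4πε₀ℏ)² = 4.38 × 10^-18 J
8.91 × 10^-3 × 1.96 × 10^9 / 4.38 × 10^-18 = 3.98 × 10^24

3.98 × 10^24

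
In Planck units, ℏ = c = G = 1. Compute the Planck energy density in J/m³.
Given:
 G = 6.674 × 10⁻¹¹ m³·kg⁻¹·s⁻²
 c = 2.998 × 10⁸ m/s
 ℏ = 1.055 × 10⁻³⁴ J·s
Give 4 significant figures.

4.632 × 10¹¹³ J/m³

From ℏ = c = G = 1 the energy density scale is u_P = c⁷/(ℏG²).
  = 2.177 × 10⁵⁹ / 4.699 × 10⁻⁵⁵
  = 4.632 × 10¹¹³ J/m³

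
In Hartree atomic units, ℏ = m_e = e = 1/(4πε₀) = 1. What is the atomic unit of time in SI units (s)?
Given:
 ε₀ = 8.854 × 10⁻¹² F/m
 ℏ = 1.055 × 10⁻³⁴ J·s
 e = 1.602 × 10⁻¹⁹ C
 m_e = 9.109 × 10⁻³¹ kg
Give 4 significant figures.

2.423 × 10⁻¹⁷ s

Dimensional analysis gives τ_au = (4πε₀)²ℏ³/(m_e e⁴).
E_h = 4.354 × 10⁻¹⁸ J
ℏ/E_h = 2.423 × 10⁻¹⁷ s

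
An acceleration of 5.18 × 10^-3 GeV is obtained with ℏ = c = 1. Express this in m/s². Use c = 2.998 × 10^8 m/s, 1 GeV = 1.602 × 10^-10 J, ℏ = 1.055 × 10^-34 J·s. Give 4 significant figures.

Acceleration is [L]/[T]² = c·[E]/ℏ.
1 GeV → c/ℏ × (1 GeV in J) = 4.552 × 10^32 m/s².
Result: 5.18 × 10^-3 × 4.552 × 10^32 = 2.358 × 10^30 m/s².

2.358 × 10^30 m/s²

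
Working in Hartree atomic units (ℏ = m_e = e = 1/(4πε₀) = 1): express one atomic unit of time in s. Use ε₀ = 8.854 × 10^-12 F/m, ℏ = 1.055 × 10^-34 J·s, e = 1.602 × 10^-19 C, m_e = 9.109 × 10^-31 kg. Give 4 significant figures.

2.423 × 10^-17 s

From ℏ = m_e = e = 1/(4πε₀) = 1 the time scale is τ_au = (4πε₀)²ℏ³/(m_e e⁴).
E_h = 4.354 × 10^-18 J
ℏ/E_h = 2.423 × 10^-17 s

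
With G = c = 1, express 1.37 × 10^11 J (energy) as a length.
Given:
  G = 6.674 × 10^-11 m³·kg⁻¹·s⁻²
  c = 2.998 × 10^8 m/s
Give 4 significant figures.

1.132 × 10^-33 m

Energy → length via G/c⁴.
1.37 × 10^11 J × (G/c⁴) = 1.132 × 10^-33 m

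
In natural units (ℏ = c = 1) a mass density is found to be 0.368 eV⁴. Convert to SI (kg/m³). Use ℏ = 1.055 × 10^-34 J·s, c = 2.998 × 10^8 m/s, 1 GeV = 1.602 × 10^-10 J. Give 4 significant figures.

Mass density is [E]/(c²[L]³) = [E]⁴/(ℏ³c⁵).
1 GeV⁴ → 1/(ℏ³c⁵) × (1 GeV in J)⁴ = 2.316 × 10^20 kg/m³.
Convert the energy scale: 0.368 eV⁴ = 3.68 × 10^-37 GeV⁴.
Result: 3.68 × 10^-37 × 2.316 × 10^20 = 8.523 × 10^-17 kg/m³.

8.523 × 10^-17 kg/m³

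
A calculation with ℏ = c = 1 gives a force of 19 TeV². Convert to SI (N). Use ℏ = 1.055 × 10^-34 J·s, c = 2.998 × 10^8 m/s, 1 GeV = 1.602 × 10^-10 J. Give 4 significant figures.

Force is [E]/[L] = [E]²/(ℏc); restore (ℏc)⁻¹.
1 GeV² → 1/(ℏc) × (1 GeV in J)² = 8.114 × 10^5 N.
Convert the energy scale: 19 TeV² = 1.90 × 10^7 GeV².
Result: 1.90 × 10^7 × 8.114 × 10^5 = 1.542 × 10^13 N.

1.542 × 10^13 N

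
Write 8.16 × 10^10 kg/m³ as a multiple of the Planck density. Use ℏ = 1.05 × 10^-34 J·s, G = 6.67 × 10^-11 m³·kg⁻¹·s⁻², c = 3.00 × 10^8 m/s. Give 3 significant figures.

1.57 × 10^-86

Planck density: ρ_P = c⁵/(ℏG²) = 5.20 × 10^96 kg/m³.
8.16 × 10^10 / 5.20 × 10^96 = 1.57 × 10^-86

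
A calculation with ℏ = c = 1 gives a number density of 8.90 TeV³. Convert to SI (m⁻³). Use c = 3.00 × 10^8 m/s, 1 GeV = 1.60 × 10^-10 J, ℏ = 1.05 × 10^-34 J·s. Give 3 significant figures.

1.17 × 10^57 m⁻³

Number density is [L]⁻³ = [E]³/(ℏc)³.
1 GeV³ → 1/(ℏc)³ × (1 GeV in J)³ = 1.31 × 10^47 m⁻³.
Convert the energy scale: 8.90 TeV³ = 8.90 × 10^9 GeV³.
Result: 8.90 × 10^9 × 1.31 × 10^47 = 1.17 × 10^57 m⁻³.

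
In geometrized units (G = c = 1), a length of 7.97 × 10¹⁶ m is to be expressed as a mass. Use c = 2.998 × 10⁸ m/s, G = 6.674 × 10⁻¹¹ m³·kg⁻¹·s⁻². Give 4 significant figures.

Length → mass via c²/G.
7.97 × 10¹⁶ m × (c²/G) = 1.073 × 10⁴⁴ kg

1.073 × 10⁴⁴ kg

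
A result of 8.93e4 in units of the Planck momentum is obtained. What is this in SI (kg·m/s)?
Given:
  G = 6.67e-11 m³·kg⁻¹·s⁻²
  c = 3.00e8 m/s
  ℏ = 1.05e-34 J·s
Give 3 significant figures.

5.82e5 kg·m/s

One Planck momentum: p_P = √(ℏc³/G) = 6.52 kg·m/s.
8.93e4 × 6.52 kg·m/s = 5.82e5 kg·m/s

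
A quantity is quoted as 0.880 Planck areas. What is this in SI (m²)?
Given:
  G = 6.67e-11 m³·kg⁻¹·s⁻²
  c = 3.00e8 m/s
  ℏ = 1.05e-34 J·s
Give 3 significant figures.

One Planck area: A_P = ℏG/c³ = 2.59e-70 m².
0.880 × 2.59e-70 m² = 2.28e-70 m²

2.28e-70 m²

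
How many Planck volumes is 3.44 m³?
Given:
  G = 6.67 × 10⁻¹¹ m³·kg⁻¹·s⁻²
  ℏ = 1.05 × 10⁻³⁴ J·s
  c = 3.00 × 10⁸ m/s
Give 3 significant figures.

Planck volume: V_P = (ℏG/c³)^(3/2) = 4.18 × 10⁻¹⁰⁵ m³.
3.44 / 4.18 × 10⁻¹⁰⁵ = 8.23 × 10¹⁰⁴

8.23 × 10¹⁰⁴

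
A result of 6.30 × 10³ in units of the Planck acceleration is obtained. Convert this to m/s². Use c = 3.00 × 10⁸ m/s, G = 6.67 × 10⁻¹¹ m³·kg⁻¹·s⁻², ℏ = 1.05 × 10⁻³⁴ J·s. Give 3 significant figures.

3.52 × 10⁵⁵ m/s²

One Planck acceleration: a_P = √(c⁷/(ℏG)) = 5.59 × 10⁵¹ m/s².
6.30 × 10³ × 5.59 × 10⁵¹ m/s² = 3.52 × 10⁵⁵ m/s²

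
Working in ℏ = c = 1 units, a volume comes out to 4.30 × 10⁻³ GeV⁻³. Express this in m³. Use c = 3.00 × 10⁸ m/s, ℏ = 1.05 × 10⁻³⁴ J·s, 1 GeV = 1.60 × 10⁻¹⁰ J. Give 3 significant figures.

Volume is [L]³ = [E]⁻³·(ℏc)³.
1 GeV⁻³ → (ℏc)³ × (1 GeV in J)⁻³ = 7.63 × 10⁻⁴⁸ m³.
Result: 4.30 × 10⁻³ × 7.63 × 10⁻⁴⁸ = 3.28 × 10⁻⁵⁰ m³.

3.28 × 10⁻⁵⁰ m³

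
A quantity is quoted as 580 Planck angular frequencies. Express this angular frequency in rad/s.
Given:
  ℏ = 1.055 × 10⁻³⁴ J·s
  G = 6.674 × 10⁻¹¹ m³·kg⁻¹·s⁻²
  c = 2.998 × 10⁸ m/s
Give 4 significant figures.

1.076 × 10⁴⁶ rad/s

One Planck angular frequency: ω_P = √(c⁵/(ℏG)) = 1.855 × 10⁴³ rad/s.
580 × 1.855 × 10⁴³ rad/s = 1.076 × 10⁴⁶ rad/s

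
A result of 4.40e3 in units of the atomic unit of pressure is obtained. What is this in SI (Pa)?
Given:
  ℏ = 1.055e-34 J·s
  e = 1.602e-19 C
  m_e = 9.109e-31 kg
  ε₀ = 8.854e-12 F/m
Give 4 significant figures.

1.289e17 Pa

One atomic unit of pressure: P_au = E_h/a₀³ = m_e⁴e¹⁰/((4πε₀)⁵ℏ⁸) = 2.929e13 Pa.
4.40e3 × 2.929e13 Pa = 1.289e17 Pa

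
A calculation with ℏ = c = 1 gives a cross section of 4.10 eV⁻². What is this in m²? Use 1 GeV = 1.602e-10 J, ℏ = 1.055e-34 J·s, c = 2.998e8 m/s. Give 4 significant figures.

1.598e-13 m²

Area is [L]² = [E]⁻²·(ℏc)²; restore (ℏc)².
1 GeV⁻² → (ℏc)² × (1 GeV in J)⁻² = 3.898e-32 m².
Convert the energy scale: 4.10 eV⁻² = 4.10e18 GeV⁻².
Result: 4.10e18 × 3.898e-32 = 1.598e-13 m².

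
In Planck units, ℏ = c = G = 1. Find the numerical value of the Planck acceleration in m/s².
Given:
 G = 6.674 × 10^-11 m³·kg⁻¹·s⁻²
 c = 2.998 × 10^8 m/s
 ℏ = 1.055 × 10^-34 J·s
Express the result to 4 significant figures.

The unique combination of the constants set to 1 with dimensions of acceleration is a_P = √(c⁷/(ℏG)).
  = √(3.092 × 10^103)
  = 5.560 × 10^51 m/s²

5.560 × 10^51 m/s²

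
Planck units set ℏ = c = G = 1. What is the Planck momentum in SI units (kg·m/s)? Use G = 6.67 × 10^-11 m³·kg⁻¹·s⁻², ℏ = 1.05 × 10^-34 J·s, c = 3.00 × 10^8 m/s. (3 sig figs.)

From ℏ = c = G = 1 the momentum scale is p_P = √(ℏc³/G).
  = √(42.5)
  = 6.52 kg·m/s

6.52 kg·m/s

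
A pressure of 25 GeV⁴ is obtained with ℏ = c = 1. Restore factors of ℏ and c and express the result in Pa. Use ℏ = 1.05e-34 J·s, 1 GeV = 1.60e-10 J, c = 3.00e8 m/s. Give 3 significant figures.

5.24e38 Pa

Pressure is [E]/[L]³ = [E]⁴/(ℏc)³.
1 GeV⁴ → 1/(ℏc)³ × (1 GeV in J)⁴ = 2.10e37 Pa.
Result: 25 × 2.10e37 = 5.24e38 Pa.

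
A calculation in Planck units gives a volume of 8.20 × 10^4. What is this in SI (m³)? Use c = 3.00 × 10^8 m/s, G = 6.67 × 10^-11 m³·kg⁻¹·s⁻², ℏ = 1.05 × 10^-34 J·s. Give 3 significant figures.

One Planck volume: V_P = (ℏG/c³)^(3/2) = 4.18 × 10^-105 m³.
8.20 × 10^4 × 4.18 × 10^-105 m³ = 3.43 × 10^-100 m³

3.43 × 10^-100 m³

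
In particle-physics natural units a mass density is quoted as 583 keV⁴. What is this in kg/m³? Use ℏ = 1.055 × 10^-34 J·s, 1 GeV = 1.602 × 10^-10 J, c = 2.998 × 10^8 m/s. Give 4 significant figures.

0.1350 kg/m³

Mass density is [E]/(c²[L]³) = [E]⁴/(ℏ³c⁵).
1 GeV⁴ → 1/(ℏ³c⁵) × (1 GeV in J)⁴ = 2.316 × 10^20 kg/m³.
Convert the energy scale: 583 keV⁴ = 5.83 × 10^-22 GeV⁴.
Result: 5.83 × 10^-22 × 2.316 × 10^20 = 0.1350 kg/m³.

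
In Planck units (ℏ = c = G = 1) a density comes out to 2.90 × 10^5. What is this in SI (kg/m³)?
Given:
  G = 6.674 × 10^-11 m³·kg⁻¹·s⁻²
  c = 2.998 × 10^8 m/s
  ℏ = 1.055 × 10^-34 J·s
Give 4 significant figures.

One Planck density: ρ_P = c⁵/(ℏG²) = 5.154 × 10^96 kg/m³.
2.90 × 10^5 × 5.154 × 10^96 kg/m³ = 1.495 × 10^102 kg/m³

1.495 × 10^102 kg/m³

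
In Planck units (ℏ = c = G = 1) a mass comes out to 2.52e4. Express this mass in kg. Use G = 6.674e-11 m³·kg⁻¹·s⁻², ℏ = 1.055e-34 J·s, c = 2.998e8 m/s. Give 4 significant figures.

One Planck mass: m_P = √(ℏc/G) = 2.177e-8 kg.
2.52e4 × 2.177e-8 kg = 5.486e-4 kg

5.486e-4 kg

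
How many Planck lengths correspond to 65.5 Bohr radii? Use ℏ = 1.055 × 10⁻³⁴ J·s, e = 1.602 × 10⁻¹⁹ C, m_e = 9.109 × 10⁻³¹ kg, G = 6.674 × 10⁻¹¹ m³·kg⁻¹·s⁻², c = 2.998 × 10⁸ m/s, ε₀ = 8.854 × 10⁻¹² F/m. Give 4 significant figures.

2.146 × 10²⁶

Bohr radius: a₀ = 4πε₀ℏ²/(m_e e²) = 5.297 × 10⁻¹¹ m
Planck length: ℓ_P = √(ℏG/c³) = 1.616 × 10⁻³⁵ m
65.5 × 5.297 × 10⁻¹¹ / 1.616 × 10⁻³⁵ = 2.146 × 10²⁶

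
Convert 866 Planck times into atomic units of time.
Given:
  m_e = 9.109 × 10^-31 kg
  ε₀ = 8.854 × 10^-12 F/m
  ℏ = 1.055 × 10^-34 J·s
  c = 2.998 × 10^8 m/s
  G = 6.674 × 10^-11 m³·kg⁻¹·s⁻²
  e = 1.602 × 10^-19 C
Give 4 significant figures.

Planck time: t_P = √(ℏG/c⁵) = 5.392 × 10^-44 s
atomic unit of time: τ_au = (4πε₀)²ℏ³/(m_e e⁴) = 2.423 × 10^-17 s
866 × 5.392 × 10^-44 / 2.423 × 10^-17 = 1.927 × 10^-24

1.927 × 10^-24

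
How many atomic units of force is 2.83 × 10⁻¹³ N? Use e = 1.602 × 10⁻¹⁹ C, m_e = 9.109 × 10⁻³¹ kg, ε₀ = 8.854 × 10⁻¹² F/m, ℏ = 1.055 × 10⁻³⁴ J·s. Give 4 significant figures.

atomic unit of force: F_au = E_h/a₀ = m_e²e⁶/((4πε₀)³ℏ⁴) = 8.220 × 10⁻⁸ N.
2.83 × 10⁻¹³ / 8.220 × 10⁻⁸ = 3.443 × 10⁻⁶

3.443 × 10⁻⁶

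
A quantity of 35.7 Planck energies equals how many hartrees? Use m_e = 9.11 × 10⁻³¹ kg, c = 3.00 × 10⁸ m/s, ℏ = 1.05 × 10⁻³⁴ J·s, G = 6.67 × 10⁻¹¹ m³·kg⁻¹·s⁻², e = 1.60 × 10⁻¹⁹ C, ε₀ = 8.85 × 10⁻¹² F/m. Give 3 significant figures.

1.59 × 10²⁸

Planck energy: E_P = √(ℏc⁵/G) = 1.96 × 10⁹ J
hartree: E_h = m_e e⁴/(4πε₀ℏ)² = 4.38 × 10⁻¹⁸ J
35.7 × 1.96 × 10⁹ / 4.38 × 10⁻¹⁸ = 1.59 × 10²⁸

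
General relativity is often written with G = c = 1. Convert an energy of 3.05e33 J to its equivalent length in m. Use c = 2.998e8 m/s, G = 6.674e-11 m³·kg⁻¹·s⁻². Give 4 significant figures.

2.520e-11 m

Energy → length via G/c⁴.
3.05e33 J × (G/c⁴) = 2.520e-11 m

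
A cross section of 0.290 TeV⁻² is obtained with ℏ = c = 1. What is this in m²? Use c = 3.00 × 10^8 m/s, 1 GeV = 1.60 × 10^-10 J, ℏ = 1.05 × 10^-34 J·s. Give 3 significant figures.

Area is [L]² = [E]⁻²·(ℏc)²; restore (ℏc)².
1 GeV⁻² → (ℏc)² × (1 GeV in J)⁻² = 3.88 × 10^-32 m².
Convert the energy scale: 0.290 TeV⁻² = 2.90 × 10^-7 GeV⁻².
Result: 2.90 × 10^-7 × 3.88 × 10^-32 = 1.12 × 10^-38 m².

1.12 × 10^-38 m²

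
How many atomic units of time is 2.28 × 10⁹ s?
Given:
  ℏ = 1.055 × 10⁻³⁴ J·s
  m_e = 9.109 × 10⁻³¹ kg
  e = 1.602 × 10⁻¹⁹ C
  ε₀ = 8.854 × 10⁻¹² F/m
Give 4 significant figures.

atomic unit of time: τ_au = (4πε₀)²ℏ³/(m_e e⁴) = 2.423 × 10⁻¹⁷ s.
2.28 × 10⁹ / 2.423 × 10⁻¹⁷ = 9.410 × 10²⁵

9.410 × 10²⁵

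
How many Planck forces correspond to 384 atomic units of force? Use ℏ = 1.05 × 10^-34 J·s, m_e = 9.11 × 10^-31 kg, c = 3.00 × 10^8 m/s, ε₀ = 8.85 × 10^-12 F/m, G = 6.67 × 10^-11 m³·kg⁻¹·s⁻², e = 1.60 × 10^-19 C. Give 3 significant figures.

2.63 × 10^-49

atomic unit of force: F_au = E_h/a₀ = m_e²e⁶/((4πε₀)³ℏ⁴) = 8.33 × 10^-8 N
Planck force: F_P = c⁴/G = 1.21 × 10^44 N
384 × 8.33 × 10^-8 / 1.21 × 10^44 = 2.63 × 10^-49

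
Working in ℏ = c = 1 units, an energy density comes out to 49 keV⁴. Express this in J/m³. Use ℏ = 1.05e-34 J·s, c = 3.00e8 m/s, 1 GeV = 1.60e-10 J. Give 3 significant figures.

[E]/[L]³ = [E]⁴/(ℏc)³; restore (ℏc)⁻³.
1 GeV⁴ → 1/(ℏc)³ × (1 GeV in J)⁴ = 2.10e37 J/m³.
Convert the energy scale: 49 keV⁴ = 4.90e-23 GeV⁴.
Result: 4.90e-23 × 2.10e37 = 1.03e15 J/m³.

1.03e15 J/m³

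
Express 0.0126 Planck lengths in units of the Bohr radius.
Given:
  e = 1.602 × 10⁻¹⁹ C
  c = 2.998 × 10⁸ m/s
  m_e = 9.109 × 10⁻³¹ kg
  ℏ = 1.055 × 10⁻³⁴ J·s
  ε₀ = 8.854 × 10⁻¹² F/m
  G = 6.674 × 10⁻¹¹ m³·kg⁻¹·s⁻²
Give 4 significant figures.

Planck length: ℓ_P = √(ℏG/c³) = 1.616 × 10⁻³⁵ m
Bohr radius: a₀ = 4πε₀ℏ²/(m_e e²) = 5.297 × 10⁻¹¹ m
0.0126 × 1.616 × 10⁻³⁵ / 5.297 × 10⁻¹¹ = 3.845 × 10⁻²⁷

3.845 × 10⁻²⁷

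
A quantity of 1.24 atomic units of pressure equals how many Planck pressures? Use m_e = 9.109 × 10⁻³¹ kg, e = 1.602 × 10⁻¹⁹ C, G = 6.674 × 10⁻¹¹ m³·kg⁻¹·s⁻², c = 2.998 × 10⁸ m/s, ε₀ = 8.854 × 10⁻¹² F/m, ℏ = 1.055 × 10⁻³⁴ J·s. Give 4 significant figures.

atomic unit of pressure: P_au = E_h/a₀³ = m_e⁴e¹⁰/((4πε₀)⁵ℏ⁸) = 2.929 × 10¹³ Pa
Planck pressure: p_P = c⁷/(ℏG²) = 4.632 × 10¹¹³ Pa
1.24 × 2.929 × 10¹³ / 4.632 × 10¹¹³ = 7.841 × 10⁻¹⁰¹

7.841 × 10⁻¹⁰¹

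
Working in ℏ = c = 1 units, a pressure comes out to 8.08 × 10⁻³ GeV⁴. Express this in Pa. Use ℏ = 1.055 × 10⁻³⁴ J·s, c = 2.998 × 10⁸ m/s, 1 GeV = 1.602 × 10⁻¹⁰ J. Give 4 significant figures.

Pressure is [E]/[L]³ = [E]⁴/(ℏc)³.
1 GeV⁴ → 1/(ℏc)³ × (1 GeV in J)⁴ = 2.082 × 10³⁷ Pa.
Result: 8.08 × 10⁻³ × 2.082 × 10³⁷ = 1.682 × 10³⁵ Pa.

1.682 × 10³⁵ Pa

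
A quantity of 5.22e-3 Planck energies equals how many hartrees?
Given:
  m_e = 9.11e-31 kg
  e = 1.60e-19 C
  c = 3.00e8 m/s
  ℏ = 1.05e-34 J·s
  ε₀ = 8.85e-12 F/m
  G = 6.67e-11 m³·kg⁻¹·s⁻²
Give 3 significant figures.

Planck energy: E_P = √(ℏc⁵/G) = 1.96e9 J
hartree: E_h = m_e e⁴/(4πε₀ℏ)² = 4.38e-18 J
5.22e-3 × 1.96e9 / 4.38e-18 = 2.33e24

2.33e24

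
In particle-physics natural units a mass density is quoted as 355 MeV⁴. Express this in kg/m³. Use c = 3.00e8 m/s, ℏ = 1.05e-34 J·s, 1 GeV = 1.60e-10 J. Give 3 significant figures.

Mass density is [E]/(c²[L]³) = [E]⁴/(ℏ³c⁵).
1 GeV⁴ → 1/(ℏ³c⁵) × (1 GeV in J)⁴ = 2.33e20 kg/m³.
Convert the energy scale: 355 MeV⁴ = 3.55e-10 GeV⁴.
Result: 3.55e-10 × 2.33e20 = 8.27e10 kg/m³.

8.27e10 kg/m³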